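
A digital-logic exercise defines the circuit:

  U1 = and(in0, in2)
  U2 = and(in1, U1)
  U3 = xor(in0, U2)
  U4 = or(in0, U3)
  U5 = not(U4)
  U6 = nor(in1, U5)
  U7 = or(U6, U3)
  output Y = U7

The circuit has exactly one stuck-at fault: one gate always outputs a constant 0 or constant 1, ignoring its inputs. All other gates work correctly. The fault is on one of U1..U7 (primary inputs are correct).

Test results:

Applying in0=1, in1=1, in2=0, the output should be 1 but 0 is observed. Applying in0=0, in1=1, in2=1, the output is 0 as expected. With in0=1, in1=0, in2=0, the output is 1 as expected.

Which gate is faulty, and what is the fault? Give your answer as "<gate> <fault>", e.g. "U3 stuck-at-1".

Fault-free values for test 1 (in0=1, in1=1, in2=0): U1=0, U2=0, U3=1, U4=1, U5=0, U6=0, U7=1, giving Y=1. Observed 0.
Test 1: faults giving observed 0 are {U1 stuck-at-1, U2 stuck-at-1, U3 stuck-at-0, U7 stuck-at-0}.
Test 2 (in0=0, in1=1, in2=1): fault-free U1=0, U2=0, U3=0, U4=0, U5=1, U6=0, U7=0 → 0; observed 0. Eliminates U1 stuck-at-1, U2 stuck-at-1.
Test 3 (in0=1, in1=0, in2=0): fault-free U1=0, U2=0, U3=1, U4=1, U5=0, U6=1, U7=1 → 1; observed 1. Eliminates U7 stuck-at-0.
Only U3 stuck-at-0 is consistent with every test.

U3 stuck-at-0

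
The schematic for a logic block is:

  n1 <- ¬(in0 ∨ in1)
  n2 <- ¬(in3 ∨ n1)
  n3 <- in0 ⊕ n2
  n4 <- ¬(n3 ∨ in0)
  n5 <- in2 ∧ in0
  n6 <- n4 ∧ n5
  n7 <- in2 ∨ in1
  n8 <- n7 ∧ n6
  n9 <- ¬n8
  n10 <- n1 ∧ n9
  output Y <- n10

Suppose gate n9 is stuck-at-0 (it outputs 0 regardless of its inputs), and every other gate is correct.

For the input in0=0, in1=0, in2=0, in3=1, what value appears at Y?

Propagate with n9 forced: n1=1, n2=0, n3=0, n4=1, n5=0, n6=0, n7=0, n8=0, n9=0 [stuck-at-0], n10=0.
So Y = 0. (Without the fault it would be 1.)

0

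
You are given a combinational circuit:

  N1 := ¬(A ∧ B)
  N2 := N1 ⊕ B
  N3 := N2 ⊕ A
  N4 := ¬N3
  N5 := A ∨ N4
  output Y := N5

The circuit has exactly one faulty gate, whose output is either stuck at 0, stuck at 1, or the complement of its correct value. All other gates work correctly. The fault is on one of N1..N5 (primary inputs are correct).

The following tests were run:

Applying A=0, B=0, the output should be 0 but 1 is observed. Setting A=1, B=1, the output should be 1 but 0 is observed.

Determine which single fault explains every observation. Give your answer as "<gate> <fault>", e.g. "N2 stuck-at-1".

N5 inverted output

Fault-free values for test 1 (A=0, B=0): N1=1, N2=1, N3=1, N4=0, N5=0, giving Y=0. Observed 1.
Test 1: faults giving observed 1 are {N1 stuck-at-0, N1 inverted output, N2 stuck-at-0, N2 inverted output, N3 stuck-at-0, N3 inverted output, N4 stuck-at-1, N4 inverted output, N5 stuck-at-1, N5 inverted output}.
Test 2 (A=1, B=1): fault-free N1=0, N2=1, N3=0, N4=1, N5=1 → 1; observed 0. Eliminates N1 stuck-at-0, N1 inverted output, N2 stuck-at-0, N2 inverted output, N3 stuck-at-0, N3 inverted output, N4 stuck-at-1, N4 inverted output, N5 stuck-at-1.
Only N5 inverted output is consistent with every test.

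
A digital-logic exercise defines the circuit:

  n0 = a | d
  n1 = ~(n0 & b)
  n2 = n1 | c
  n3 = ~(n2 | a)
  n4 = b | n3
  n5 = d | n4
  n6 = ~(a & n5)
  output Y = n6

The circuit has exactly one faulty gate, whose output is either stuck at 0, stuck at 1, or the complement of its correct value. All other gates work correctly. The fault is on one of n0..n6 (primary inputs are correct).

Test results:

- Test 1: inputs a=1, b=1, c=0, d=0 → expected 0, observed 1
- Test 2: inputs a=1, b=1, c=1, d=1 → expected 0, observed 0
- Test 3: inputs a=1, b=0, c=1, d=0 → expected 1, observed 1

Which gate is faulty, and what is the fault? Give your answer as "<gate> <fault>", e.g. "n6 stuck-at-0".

n4 stuck-at-0

Fault-free values for test 1 (a=1, b=1, c=0, d=0): n0=1, n1=0, n2=0, n3=0, n4=1, n5=1, n6=0, giving Y=0. Observed 1.
Test 1: faults giving observed 1 are {n4 stuck-at-0, n4 inverted output, n5 stuck-at-0, n5 inverted output, n6 stuck-at-1, n6 inverted output}.
Test 2 (a=1, b=1, c=1, d=1): fault-free n0=1, n1=0, n2=1, n3=0, n4=1, n5=1, n6=0 → 0; observed 0. Eliminates n5 stuck-at-0, n5 inverted output, n6 stuck-at-1, n6 inverted output.
Test 3 (a=1, b=0, c=1, d=0): fault-free n0=1, n1=1, n2=1, n3=0, n4=0, n5=0, n6=1 → 1; observed 1. Eliminates n4 inverted output.
Only n4 stuck-at-0 is consistent with every test.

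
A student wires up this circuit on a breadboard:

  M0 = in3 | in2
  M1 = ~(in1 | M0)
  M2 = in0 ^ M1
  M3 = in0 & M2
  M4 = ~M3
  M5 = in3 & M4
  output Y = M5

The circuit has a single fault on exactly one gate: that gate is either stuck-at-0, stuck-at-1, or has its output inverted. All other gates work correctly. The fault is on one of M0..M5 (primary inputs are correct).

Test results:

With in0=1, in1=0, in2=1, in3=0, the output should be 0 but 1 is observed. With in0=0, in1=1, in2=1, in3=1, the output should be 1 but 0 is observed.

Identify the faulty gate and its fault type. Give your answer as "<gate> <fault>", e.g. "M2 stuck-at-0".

M5 inverted output

Fault-free values for test 1 (in0=1, in1=0, in2=1, in3=0): M0=1, M1=0, M2=1, M3=1, M4=0, M5=0, giving Y=0. Observed 1.
Test 1: faults giving observed 1 are {M5 stuck-at-1, M5 inverted output}.
Test 2 (in0=0, in1=1, in2=1, in3=1): fault-free M0=1, M1=0, M2=0, M3=0, M4=1, M5=1 → 1; observed 0. Eliminates M5 stuck-at-1.
Only M5 inverted output is consistent with every test.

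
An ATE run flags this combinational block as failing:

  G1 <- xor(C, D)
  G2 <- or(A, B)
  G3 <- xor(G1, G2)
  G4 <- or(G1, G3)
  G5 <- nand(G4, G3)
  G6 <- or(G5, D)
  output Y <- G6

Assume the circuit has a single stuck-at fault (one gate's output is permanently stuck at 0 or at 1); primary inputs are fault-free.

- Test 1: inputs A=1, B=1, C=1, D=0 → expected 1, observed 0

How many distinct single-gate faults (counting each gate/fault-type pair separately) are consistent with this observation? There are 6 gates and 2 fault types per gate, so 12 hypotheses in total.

Fault-free: G1=1, G2=1, G3=0, G4=1, G5=1, G6=1 → 1. Observed 0.
  G1 stuck-at-0: output 0 ✓
  G1 stuck-at-1: output 1 ✗
  G2 stuck-at-0: output 0 ✓
  G2 stuck-at-1: output 1 ✗
  G3 stuck-at-0: output 1 ✗
  G3 stuck-at-1: output 0 ✓
  G4 stuck-at-0: output 1 ✗
  G4 stuck-at-1: output 1 ✗
  G5 stuck-at-0: output 0 ✓
  G5 stuck-at-1: output 1 ✗
  G6 stuck-at-0: output 0 ✓
  G6 stuck-at-1: output 1 ✗
Consistent faults: {G1 stuck-at-0, G2 stuck-at-0, G3 stuck-at-1, G5 stuck-at-0, G6 stuck-at-0} — 5 in all.

5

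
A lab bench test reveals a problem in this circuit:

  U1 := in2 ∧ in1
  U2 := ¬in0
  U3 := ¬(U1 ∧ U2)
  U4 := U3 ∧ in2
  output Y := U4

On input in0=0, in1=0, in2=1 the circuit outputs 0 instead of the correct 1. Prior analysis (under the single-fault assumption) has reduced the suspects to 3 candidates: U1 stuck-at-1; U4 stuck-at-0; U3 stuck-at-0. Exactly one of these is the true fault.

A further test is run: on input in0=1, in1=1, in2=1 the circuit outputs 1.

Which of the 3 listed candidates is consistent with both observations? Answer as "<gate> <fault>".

U1 stuck-at-1

Evaluate each candidate on input in0=1, in1=1, in2=1:
  U1 stuck-at-1: U1=1 [stuck-at-1], U2=0, U3=1, U4=1 → 1 — matches
  U4 stuck-at-0: U1=1, U2=0, U3=1, U4=0 [stuck-at-0] → 0 — eliminated
  U3 stuck-at-0: U1=1, U2=0, U3=0 [stuck-at-0], U4=0 → 0 — eliminated
Only U1 stuck-at-1 reproduces the observed 1.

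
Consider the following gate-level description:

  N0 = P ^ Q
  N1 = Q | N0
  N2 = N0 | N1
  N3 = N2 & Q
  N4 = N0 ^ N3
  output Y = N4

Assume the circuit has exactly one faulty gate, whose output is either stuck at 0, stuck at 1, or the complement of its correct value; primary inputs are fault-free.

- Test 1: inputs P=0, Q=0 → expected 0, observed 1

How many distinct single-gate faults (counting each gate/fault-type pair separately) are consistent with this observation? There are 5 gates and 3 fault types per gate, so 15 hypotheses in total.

Fault-free: N0=0, N1=0, N2=0, N3=0, N4=0 → 0. Observed 1.
  N0: stuck-at-1, inverted output ✓; others ✗
  N1: none of the 3 fault types match ✗
  N2: none of the 3 fault types match ✗
  N3: stuck-at-1, inverted output ✓; others ✗
  N4: stuck-at-1, inverted output ✓; others ✗
Consistent faults: {N0 stuck-at-1, N0 inverted output, N3 stuck-at-1, N3 inverted output, N4 stuck-at-1, N4 inverted output} — 6 in all.

6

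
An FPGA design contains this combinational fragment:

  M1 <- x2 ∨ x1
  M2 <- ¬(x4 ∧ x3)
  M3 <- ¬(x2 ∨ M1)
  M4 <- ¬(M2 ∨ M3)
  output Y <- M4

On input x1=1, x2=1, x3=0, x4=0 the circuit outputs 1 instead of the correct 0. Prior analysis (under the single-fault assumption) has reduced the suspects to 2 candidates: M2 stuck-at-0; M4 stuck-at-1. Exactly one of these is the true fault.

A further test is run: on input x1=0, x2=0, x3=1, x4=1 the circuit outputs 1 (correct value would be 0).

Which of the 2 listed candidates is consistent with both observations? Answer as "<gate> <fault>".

Evaluate each candidate on input x1=0, x2=0, x3=1, x4=1:
  M2 stuck-at-0: M1=0, M2=0 [stuck-at-0], M3=1, M4=0 → 0 — eliminated
  M4 stuck-at-1: M1=0, M2=0, M3=1, M4=1 [stuck-at-1] → 1 — matches
Only M4 stuck-at-1 reproduces the observed 1.

M4 stuck-at-1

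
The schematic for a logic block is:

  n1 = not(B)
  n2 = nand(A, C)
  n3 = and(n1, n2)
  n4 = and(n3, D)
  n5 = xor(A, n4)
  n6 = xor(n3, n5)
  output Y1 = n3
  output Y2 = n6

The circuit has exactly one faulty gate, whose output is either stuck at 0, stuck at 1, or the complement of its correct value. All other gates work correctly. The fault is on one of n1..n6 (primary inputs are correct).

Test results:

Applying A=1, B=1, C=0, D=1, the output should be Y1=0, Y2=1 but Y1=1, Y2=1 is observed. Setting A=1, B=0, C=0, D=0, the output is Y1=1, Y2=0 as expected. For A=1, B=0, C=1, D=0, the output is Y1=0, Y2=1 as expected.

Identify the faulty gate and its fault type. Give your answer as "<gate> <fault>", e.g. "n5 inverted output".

n1 stuck-at-1

Fault-free values for test 1 (A=1, B=1, C=0, D=1): n1=0, n2=1, n3=0, n4=0, n5=1, n6=1, giving Y1=0, Y2=1. Observed Y1=1, Y2=1.
Test 1: faults giving observed Y1=1, Y2=1 are {n1 stuck-at-1, n1 inverted output, n3 stuck-at-1, n3 inverted output}.
Test 2 (A=1, B=0, C=0, D=0): fault-free n1=1, n2=1, n3=1, n4=0, n5=1, n6=0 → Y1=1, Y2=0; observed Y1=1, Y2=0. Eliminates n1 inverted output, n3 inverted output.
Test 3 (A=1, B=0, C=1, D=0): fault-free n1=1, n2=0, n3=0, n4=0, n5=1, n6=1 → Y1=0, Y2=1; observed Y1=0, Y2=1. Eliminates n3 stuck-at-1.
Only n1 stuck-at-1 is consistent with every test.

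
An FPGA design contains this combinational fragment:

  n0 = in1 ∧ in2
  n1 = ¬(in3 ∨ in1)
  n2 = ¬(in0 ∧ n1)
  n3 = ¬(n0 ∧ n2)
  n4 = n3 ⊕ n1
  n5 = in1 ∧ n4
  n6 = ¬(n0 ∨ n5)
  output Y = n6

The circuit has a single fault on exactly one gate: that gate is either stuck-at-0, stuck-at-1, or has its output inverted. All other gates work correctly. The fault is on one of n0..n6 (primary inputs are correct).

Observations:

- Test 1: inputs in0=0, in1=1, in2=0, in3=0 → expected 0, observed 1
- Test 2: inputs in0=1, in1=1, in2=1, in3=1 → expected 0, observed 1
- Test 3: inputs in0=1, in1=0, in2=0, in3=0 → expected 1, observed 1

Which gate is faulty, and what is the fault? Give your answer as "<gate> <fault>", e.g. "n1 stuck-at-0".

n6 stuck-at-1

Fault-free values for test 1 (in0=0, in1=1, in2=0, in3=0): n0=0, n1=0, n2=1, n3=1, n4=1, n5=1, n6=0, giving Y=0. Observed 1.
Test 1: faults giving observed 1 are {n1 stuck-at-1, n1 inverted output, n3 stuck-at-0, n3 inverted output, n4 stuck-at-0, n4 inverted output, n5 stuck-at-0, n5 inverted output, n6 stuck-at-1, n6 inverted output}.
Test 2 (in0=1, in1=1, in2=1, in3=1): fault-free n0=1, n1=0, n2=1, n3=0, n4=0, n5=0, n6=0 → 0; observed 1. Eliminates n1 stuck-at-1, n1 inverted output, n3 stuck-at-0, n3 inverted output, n4 stuck-at-0, n4 inverted output, n5 stuck-at-0, n5 inverted output.
Test 3 (in0=1, in1=0, in2=0, in3=0): fault-free n0=0, n1=1, n2=0, n3=1, n4=0, n5=0, n6=1 → 1; observed 1. Eliminates n6 inverted output.
Only n6 stuck-at-1 is consistent with every test.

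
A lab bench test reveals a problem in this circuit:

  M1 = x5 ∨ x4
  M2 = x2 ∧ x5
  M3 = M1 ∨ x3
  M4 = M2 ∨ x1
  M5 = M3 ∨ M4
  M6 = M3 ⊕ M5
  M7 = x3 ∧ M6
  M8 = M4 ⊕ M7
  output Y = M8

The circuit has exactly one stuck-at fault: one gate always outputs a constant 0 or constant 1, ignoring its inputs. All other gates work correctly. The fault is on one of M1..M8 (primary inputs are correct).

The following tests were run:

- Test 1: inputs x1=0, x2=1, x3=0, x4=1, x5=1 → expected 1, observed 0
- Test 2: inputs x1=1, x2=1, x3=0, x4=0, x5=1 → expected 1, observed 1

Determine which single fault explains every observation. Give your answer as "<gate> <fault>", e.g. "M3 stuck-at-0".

Fault-free values for test 1 (x1=0, x2=1, x3=0, x4=1, x5=1): M1=1, M2=1, M3=1, M4=1, M5=1, M6=0, M7=0, M8=1, giving Y=1. Observed 0.
Test 1: faults giving observed 0 are {M2 stuck-at-0, M4 stuck-at-0, M7 stuck-at-1, M8 stuck-at-0}.
Test 2 (x1=1, x2=1, x3=0, x4=0, x5=1): fault-free M1=1, M2=1, M3=1, M4=1, M5=1, M6=0, M7=0, M8=1 → 1; observed 1. Eliminates M4 stuck-at-0, M7 stuck-at-1, M8 stuck-at-0.
Only M2 stuck-at-0 is consistent with every test.

M2 stuck-at-0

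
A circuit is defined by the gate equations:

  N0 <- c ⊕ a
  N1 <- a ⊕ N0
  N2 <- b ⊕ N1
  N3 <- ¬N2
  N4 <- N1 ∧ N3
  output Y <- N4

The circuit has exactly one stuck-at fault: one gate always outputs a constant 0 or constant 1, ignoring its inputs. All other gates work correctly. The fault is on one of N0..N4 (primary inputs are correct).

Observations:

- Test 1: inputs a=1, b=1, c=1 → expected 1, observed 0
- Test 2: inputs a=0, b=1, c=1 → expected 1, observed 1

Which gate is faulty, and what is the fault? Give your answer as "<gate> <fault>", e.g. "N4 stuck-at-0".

N0 stuck-at-1

Fault-free values for test 1 (a=1, b=1, c=1): N0=0, N1=1, N2=0, N3=1, N4=1, giving Y=1. Observed 0.
Test 1: faults giving observed 0 are {N0 stuck-at-1, N1 stuck-at-0, N2 stuck-at-1, N3 stuck-at-0, N4 stuck-at-0}.
Test 2 (a=0, b=1, c=1): fault-free N0=1, N1=1, N2=0, N3=1, N4=1 → 1; observed 1. Eliminates N1 stuck-at-0, N2 stuck-at-1, N3 stuck-at-0, N4 stuck-at-0.
Only N0 stuck-at-1 is consistent with every test.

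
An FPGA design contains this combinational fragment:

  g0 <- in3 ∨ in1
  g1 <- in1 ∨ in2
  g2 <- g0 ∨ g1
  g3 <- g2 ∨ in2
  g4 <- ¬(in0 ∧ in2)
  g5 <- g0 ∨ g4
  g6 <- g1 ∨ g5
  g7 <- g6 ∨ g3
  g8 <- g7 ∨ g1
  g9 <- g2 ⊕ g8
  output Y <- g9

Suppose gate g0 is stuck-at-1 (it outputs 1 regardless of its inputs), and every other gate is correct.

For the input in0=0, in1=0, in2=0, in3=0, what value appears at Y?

Propagate with g0 forced: g0=1 [stuck-at-1], g1=0, g2=1, g3=1, g4=1, g5=1, g6=1, g7=1, g8=1, g9=0.
So Y = 0. (Without the fault it would be 1.)

0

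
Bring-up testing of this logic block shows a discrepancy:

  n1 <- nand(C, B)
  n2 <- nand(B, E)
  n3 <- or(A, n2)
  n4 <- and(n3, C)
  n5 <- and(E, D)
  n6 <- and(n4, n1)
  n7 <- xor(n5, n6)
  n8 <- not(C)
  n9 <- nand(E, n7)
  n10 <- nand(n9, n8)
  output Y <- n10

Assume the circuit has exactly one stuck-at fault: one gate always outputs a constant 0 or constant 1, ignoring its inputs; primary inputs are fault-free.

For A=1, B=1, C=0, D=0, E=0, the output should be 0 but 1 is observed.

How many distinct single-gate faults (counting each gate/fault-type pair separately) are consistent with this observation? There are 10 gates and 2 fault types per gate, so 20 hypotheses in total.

Fault-free: n1=1, n2=1, n3=1, n4=0, n5=0, n6=0, n7=0, n8=1, n9=1, n10=0 → 0. Observed 1.
  n1: none of the 2 fault types match ✗
  n2: none of the 2 fault types match ✗
  n3: none of the 2 fault types match ✗
  n4: none of the 2 fault types match ✗
  n5: none of the 2 fault types match ✗
  n6: none of the 2 fault types match ✗
  n7: none of the 2 fault types match ✗
  n8: stuck-at-0 ✓; others ✗
  n9: stuck-at-0 ✓; others ✗
  n10: stuck-at-1 ✓; others ✗
Consistent faults: {n8 stuck-at-0, n9 stuck-at-0, n10 stuck-at-1} — 3 in all.

3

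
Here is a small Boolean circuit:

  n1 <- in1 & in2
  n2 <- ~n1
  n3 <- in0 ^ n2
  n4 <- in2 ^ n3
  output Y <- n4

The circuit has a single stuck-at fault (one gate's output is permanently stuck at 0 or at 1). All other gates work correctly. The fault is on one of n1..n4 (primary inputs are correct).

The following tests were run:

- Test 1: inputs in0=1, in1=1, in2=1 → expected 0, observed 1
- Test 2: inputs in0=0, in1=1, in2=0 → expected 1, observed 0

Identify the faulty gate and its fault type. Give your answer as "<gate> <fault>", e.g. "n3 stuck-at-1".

Fault-free values for test 1 (in0=1, in1=1, in2=1): n1=1, n2=0, n3=1, n4=0, giving Y=0. Observed 1.
Test 1: faults giving observed 1 are {n1 stuck-at-0, n2 stuck-at-1, n3 stuck-at-0, n4 stuck-at-1}.
Test 2 (in0=0, in1=1, in2=0): fault-free n1=0, n2=1, n3=1, n4=1 → 1; observed 0. Eliminates n1 stuck-at-0, n2 stuck-at-1, n4 stuck-at-1.
Only n3 stuck-at-0 is consistent with every test.

n3 stuck-at-0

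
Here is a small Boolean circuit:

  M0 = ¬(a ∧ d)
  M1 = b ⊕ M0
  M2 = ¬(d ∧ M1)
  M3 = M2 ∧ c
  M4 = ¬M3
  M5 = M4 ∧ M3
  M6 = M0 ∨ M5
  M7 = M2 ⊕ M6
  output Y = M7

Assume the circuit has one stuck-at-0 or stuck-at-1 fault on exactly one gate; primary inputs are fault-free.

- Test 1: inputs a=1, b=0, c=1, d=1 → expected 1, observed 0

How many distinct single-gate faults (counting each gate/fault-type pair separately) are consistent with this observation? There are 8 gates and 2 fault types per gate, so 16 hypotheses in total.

Fault-free: M0=0, M1=0, M2=1, M3=1, M4=0, M5=0, M6=0, M7=1 → 1. Observed 0.
  M0: none of the 2 fault types match ✗
  M1: stuck-at-1 ✓; others ✗
  M2: stuck-at-0 ✓; others ✗
  M3: none of the 2 fault types match ✗
  M4: stuck-at-1 ✓; others ✗
  M5: stuck-at-1 ✓; others ✗
  M6: stuck-at-1 ✓; others ✗
  M7: stuck-at-0 ✓; others ✗
Consistent faults: {M1 stuck-at-1, M2 stuck-at-0, M4 stuck-at-1, M5 stuck-at-1, M6 stuck-at-1, M7 stuck-at-0} — 6 in all.

6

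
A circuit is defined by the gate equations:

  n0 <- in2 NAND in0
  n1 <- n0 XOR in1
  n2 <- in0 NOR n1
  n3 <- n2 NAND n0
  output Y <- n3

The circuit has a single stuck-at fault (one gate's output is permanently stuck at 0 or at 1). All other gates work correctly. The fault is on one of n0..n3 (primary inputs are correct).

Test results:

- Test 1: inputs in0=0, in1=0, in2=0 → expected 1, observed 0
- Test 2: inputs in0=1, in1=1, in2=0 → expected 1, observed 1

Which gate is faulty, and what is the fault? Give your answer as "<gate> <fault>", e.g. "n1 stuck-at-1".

n1 stuck-at-0

Fault-free values for test 1 (in0=0, in1=0, in2=0): n0=1, n1=1, n2=0, n3=1, giving Y=1. Observed 0.
Test 1: faults giving observed 0 are {n1 stuck-at-0, n2 stuck-at-1, n3 stuck-at-0}.
Test 2 (in0=1, in1=1, in2=0): fault-free n0=1, n1=0, n2=0, n3=1 → 1; observed 1. Eliminates n2 stuck-at-1, n3 stuck-at-0.
Only n1 stuck-at-0 is consistent with every test.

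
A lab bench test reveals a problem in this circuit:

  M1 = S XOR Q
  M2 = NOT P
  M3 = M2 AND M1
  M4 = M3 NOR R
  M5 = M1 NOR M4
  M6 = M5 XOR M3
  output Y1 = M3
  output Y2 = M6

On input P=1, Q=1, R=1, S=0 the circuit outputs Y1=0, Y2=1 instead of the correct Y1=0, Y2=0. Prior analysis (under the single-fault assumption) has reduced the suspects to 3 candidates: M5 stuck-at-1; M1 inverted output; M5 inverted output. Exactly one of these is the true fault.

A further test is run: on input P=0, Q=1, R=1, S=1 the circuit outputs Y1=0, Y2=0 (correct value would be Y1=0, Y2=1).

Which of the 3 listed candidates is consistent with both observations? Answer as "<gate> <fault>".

Evaluate each candidate on input P=0, Q=1, R=1, S=1:
  M5 stuck-at-1: M1=0, M2=1, M3=0, M4=0, M5=1 [stuck-at-1], M6=1 → Y1=0, Y2=1 — eliminated
  M1 inverted output: M1=1 [inverted output], M2=1, M3=1, M4=0, M5=0, M6=1 → Y1=1, Y2=1 — eliminated
  M5 inverted output: M1=0, M2=1, M3=0, M4=0, M5=0 [inverted output], M6=0 → Y1=0, Y2=0 — matches
Only M5 inverted output reproduces the observed Y1=0, Y2=0.

M5 inverted output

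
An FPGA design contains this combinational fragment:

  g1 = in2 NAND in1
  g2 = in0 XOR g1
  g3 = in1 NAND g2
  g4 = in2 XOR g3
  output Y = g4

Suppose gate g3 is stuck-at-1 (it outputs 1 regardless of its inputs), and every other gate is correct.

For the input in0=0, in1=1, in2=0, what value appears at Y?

1

Propagate with g3 forced: g1=1, g2=1, g3=1 [stuck-at-1], g4=1.
So Y = 1. (Without the fault it would be 0.)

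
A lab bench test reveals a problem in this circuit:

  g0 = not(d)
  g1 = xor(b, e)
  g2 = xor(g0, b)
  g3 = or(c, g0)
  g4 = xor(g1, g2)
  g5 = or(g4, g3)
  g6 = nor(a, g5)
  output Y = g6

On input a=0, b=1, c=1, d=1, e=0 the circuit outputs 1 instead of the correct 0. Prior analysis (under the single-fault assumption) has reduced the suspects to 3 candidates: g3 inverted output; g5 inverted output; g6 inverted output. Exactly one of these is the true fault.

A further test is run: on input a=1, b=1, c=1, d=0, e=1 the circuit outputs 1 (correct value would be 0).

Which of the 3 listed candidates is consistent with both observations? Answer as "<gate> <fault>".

g6 inverted output

Evaluate each candidate on input a=1, b=1, c=1, d=0, e=1:
  g3 inverted output: g0=1, g1=0, g2=0, g3=0 [inverted output], g4=0, g5=0, g6=0 → 0 — eliminated
  g5 inverted output: g0=1, g1=0, g2=0, g3=1, g4=0, g5=0 [inverted output], g6=0 → 0 — eliminated
  g6 inverted output: g0=1, g1=0, g2=0, g3=1, g4=0, g5=1, g6=1 [inverted output] → 1 — matches
Only g6 inverted output reproduces the observed 1.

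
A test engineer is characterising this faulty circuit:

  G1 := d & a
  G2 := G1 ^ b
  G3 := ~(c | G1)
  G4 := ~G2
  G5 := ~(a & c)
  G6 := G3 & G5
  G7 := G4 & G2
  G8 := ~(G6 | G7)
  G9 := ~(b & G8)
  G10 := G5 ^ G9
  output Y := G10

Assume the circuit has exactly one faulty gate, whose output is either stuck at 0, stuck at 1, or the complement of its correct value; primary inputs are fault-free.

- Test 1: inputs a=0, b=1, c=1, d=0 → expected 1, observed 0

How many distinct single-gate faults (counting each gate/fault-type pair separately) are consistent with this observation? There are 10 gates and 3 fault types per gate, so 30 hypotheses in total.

16

Fault-free: G1=0, G2=1, G3=0, G4=0, G5=1, G6=0, G7=0, G8=1, G9=0, G10=1 → 1. Observed 0.
  G1: none of the 3 fault types match ✗
  G2: none of the 3 fault types match ✗
  G3: stuck-at-1, inverted output ✓; others ✗
  G4: stuck-at-1, inverted output ✓; others ✗
  G5: stuck-at-0, inverted output ✓; others ✗
  G6: stuck-at-1, inverted output ✓; others ✗
  G7: stuck-at-1, inverted output ✓; others ✗
  G8: stuck-at-0, inverted output ✓; others ✗
  G9: stuck-at-1, inverted output ✓; others ✗
  G10: stuck-at-0, inverted output ✓; others ✗
Consistent faults: {G3 stuck-at-1, G3 inverted output, G4 stuck-at-1, G4 inverted output, G5 stuck-at-0, G5 inverted output, G6 stuck-at-1, G6 inverted output, G7 stuck-at-1, G7 inverted output, G8 stuck-at-0, G8 inverted output, G9 stuck-at-1, G9 inverted output, G10 stuck-at-0, G10 inverted output} — 16 in all.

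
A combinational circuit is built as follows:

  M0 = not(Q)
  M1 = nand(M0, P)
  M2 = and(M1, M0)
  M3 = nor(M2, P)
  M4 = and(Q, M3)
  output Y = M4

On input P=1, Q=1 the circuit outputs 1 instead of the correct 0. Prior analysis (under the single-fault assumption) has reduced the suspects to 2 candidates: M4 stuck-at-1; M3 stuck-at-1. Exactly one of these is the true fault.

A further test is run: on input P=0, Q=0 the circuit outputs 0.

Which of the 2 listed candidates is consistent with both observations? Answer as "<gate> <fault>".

M3 stuck-at-1

Evaluate each candidate on input P=0, Q=0:
  M4 stuck-at-1: M0=1, M1=1, M2=1, M3=0, M4=1 [stuck-at-1] → 1 — eliminated
  M3 stuck-at-1: M0=1, M1=1, M2=1, M3=1 [stuck-at-1], M4=0 → 0 — matches
Only M3 stuck-at-1 reproduces the observed 0.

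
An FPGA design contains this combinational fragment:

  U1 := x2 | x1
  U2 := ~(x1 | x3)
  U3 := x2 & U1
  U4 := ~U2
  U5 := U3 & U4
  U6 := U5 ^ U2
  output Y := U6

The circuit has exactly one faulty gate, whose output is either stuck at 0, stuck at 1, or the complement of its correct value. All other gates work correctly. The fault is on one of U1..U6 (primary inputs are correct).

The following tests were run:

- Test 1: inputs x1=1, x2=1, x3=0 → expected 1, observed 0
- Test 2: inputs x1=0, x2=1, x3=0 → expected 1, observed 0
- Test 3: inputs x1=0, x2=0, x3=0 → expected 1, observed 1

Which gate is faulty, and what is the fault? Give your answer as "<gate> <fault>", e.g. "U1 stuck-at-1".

U4 inverted output

Fault-free values for test 1 (x1=1, x2=1, x3=0): U1=1, U2=0, U3=1, U4=1, U5=1, U6=1, giving Y=1. Observed 0.
Test 1: faults giving observed 0 are {U1 stuck-at-0, U1 inverted output, U3 stuck-at-0, U3 inverted output, U4 stuck-at-0, U4 inverted output, U5 stuck-at-0, U5 inverted output, U6 stuck-at-0, U6 inverted output}.
Test 2 (x1=0, x2=1, x3=0): fault-free U1=1, U2=1, U3=1, U4=0, U5=0, U6=1 → 1; observed 0. Eliminates U1 stuck-at-0, U1 inverted output, U3 stuck-at-0, U3 inverted output, U4 stuck-at-0, U5 stuck-at-0.
Test 3 (x1=0, x2=0, x3=0): fault-free U1=0, U2=1, U3=0, U4=0, U5=0, U6=1 → 1; observed 1. Eliminates U5 inverted output, U6 stuck-at-0, U6 inverted output.
Only U4 inverted output is consistent with every test.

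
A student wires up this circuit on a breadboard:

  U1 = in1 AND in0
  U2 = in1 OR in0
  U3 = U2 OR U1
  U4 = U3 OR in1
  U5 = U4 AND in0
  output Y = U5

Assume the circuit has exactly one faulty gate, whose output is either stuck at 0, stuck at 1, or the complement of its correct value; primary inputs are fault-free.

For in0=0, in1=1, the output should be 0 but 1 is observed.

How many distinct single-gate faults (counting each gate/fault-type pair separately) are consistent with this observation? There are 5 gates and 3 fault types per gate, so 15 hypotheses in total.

2

Fault-free: U1=0, U2=1, U3=1, U4=1, U5=0 → 0. Observed 1.
  U1: none of the 3 fault types match ✗
  U2: none of the 3 fault types match ✗
  U3: none of the 3 fault types match ✗
  U4: none of the 3 fault types match ✗
  U5: stuck-at-1, inverted output ✓; others ✗
Consistent faults: {U5 stuck-at-1, U5 inverted output} — 2 in all.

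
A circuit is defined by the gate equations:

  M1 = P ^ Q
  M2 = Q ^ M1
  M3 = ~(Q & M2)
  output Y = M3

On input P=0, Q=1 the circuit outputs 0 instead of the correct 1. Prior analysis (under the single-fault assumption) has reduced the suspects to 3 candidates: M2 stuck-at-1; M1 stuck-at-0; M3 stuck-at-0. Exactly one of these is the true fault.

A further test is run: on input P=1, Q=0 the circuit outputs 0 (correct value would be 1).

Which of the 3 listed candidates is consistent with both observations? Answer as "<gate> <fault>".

M3 stuck-at-0

Evaluate each candidate on input P=1, Q=0:
  M2 stuck-at-1: M1=1, M2=1 [stuck-at-1], M3=1 → 1 — eliminated
  M1 stuck-at-0: M1=0 [stuck-at-0], M2=0, M3=1 → 1 — eliminated
  M3 stuck-at-0: M1=1, M2=1, M3=0 [stuck-at-0] → 0 — matches
Only M3 stuck-at-0 reproduces the observed 0.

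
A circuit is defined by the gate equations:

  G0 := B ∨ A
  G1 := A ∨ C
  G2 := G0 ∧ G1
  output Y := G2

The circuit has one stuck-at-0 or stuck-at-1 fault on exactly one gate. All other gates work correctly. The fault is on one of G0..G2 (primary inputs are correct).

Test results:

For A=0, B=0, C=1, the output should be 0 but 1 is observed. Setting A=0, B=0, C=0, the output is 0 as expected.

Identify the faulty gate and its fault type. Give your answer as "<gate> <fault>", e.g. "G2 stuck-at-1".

Fault-free values for test 1 (A=0, B=0, C=1): G0=0, G1=1, G2=0, giving Y=0. Observed 1.
Test 1: faults giving observed 1 are {G0 stuck-at-1, G2 stuck-at-1}.
Test 2 (A=0, B=0, C=0): fault-free G0=0, G1=0, G2=0 → 0; observed 0. Eliminates G2 stuck-at-1.
Only G0 stuck-at-1 is consistent with every test.

G0 stuck-at-1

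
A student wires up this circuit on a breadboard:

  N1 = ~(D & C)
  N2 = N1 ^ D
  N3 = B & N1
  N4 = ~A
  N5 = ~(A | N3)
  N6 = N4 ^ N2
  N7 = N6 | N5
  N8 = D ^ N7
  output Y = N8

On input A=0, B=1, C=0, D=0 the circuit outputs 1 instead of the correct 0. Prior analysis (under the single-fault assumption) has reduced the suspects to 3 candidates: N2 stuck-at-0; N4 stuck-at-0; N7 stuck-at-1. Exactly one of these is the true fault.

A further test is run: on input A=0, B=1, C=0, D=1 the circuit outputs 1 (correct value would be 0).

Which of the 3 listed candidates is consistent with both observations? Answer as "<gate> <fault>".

N4 stuck-at-0

Evaluate each candidate on input A=0, B=1, C=0, D=1:
  N2 stuck-at-0: N1=1, N2=0 [stuck-at-0], N3=1, N4=1, N5=0, N6=1, N7=1, N8=0 → 0 — eliminated
  N4 stuck-at-0: N1=1, N2=0, N3=1, N4=0 [stuck-at-0], N5=0, N6=0, N7=0, N8=1 → 1 — matches
  N7 stuck-at-1: N1=1, N2=0, N3=1, N4=1, N5=0, N6=1, N7=1 [stuck-at-1], N8=0 → 0 — eliminated
Only N4 stuck-at-0 reproduces the observed 1.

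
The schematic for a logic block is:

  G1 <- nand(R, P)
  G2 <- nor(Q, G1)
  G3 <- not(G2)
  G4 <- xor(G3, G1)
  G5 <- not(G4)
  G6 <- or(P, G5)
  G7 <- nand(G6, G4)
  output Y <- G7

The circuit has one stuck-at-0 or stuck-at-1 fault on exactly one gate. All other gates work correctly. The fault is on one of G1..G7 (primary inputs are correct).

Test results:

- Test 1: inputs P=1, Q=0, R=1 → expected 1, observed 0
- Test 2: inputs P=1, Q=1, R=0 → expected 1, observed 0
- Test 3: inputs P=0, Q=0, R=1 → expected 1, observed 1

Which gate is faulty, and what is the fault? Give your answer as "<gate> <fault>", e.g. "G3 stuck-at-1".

Fault-free values for test 1 (P=1, Q=0, R=1): G1=0, G2=1, G3=0, G4=0, G5=1, G6=1, G7=1, giving Y=1. Observed 0.
Test 1: faults giving observed 0 are {G2 stuck-at-0, G3 stuck-at-1, G4 stuck-at-1, G7 stuck-at-0}.
Test 2 (P=1, Q=1, R=0): fault-free G1=1, G2=0, G3=1, G4=0, G5=1, G6=1, G7=1 → 1; observed 0. Eliminates G2 stuck-at-0, G3 stuck-at-1.
Test 3 (P=0, Q=0, R=1): fault-free G1=1, G2=0, G3=1, G4=0, G5=1, G6=1, G7=1 → 1; observed 1. Eliminates G7 stuck-at-0.
Only G4 stuck-at-1 is consistent with every test.

G4 stuck-at-1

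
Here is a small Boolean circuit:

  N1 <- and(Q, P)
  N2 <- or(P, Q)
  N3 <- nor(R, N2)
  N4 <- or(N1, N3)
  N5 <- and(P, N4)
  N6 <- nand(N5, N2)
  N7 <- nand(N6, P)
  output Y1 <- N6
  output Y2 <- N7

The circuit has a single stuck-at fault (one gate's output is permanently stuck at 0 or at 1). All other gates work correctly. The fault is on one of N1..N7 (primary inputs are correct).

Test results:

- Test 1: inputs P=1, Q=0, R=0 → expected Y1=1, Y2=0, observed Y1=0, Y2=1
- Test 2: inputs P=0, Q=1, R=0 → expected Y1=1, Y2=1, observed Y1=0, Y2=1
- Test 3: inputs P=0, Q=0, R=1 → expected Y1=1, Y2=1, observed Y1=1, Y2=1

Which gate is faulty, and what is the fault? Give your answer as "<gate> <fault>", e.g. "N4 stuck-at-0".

N5 stuck-at-1

Fault-free values for test 1 (P=1, Q=0, R=0): N1=0, N2=1, N3=0, N4=0, N5=0, N6=1, N7=0, giving Y1=1, Y2=0. Observed Y1=0, Y2=1.
Test 1: faults giving observed Y1=0, Y2=1 are {N1 stuck-at-1, N3 stuck-at-1, N4 stuck-at-1, N5 stuck-at-1, N6 stuck-at-0}.
Test 2 (P=0, Q=1, R=0): fault-free N1=0, N2=1, N3=0, N4=0, N5=0, N6=1, N7=1 → Y1=1, Y2=1; observed Y1=0, Y2=1. Eliminates N1 stuck-at-1, N3 stuck-at-1, N4 stuck-at-1.
Test 3 (P=0, Q=0, R=1): fault-free N1=0, N2=0, N3=0, N4=0, N5=0, N6=1, N7=1 → Y1=1, Y2=1; observed Y1=1, Y2=1. Eliminates N6 stuck-at-0.
Only N5 stuck-at-1 is consistent with every test.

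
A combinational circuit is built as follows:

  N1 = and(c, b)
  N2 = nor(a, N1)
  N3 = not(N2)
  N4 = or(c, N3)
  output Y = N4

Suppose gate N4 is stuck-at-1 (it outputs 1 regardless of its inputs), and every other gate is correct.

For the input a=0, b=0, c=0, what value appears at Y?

Propagate with N4 forced: N1=0, N2=1, N3=0, N4=1 [stuck-at-1].
So Y = 1. (Without the fault it would be 0.)

1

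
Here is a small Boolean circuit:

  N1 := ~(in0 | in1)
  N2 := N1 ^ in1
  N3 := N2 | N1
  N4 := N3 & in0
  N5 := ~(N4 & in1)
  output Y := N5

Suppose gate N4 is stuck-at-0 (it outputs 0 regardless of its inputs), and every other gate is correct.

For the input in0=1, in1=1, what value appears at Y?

1

Propagate with N4 forced: N1=0, N2=1, N3=1, N4=0 [stuck-at-0], N5=1.
So Y = 1. (Without the fault it would be 0.)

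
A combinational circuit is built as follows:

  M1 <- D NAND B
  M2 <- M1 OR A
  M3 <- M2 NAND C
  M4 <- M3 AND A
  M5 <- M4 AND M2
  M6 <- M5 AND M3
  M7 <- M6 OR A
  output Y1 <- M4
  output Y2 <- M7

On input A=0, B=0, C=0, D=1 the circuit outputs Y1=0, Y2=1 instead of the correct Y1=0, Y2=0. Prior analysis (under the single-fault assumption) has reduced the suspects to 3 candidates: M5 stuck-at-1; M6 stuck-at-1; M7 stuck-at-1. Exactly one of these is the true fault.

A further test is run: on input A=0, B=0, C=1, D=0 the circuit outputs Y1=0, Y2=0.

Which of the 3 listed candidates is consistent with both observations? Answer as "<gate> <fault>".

M5 stuck-at-1

Evaluate each candidate on input A=0, B=0, C=1, D=0:
  M5 stuck-at-1: M1=1, M2=1, M3=0, M4=0, M5=1 [stuck-at-1], M6=0, M7=0 → Y1=0, Y2=0 — matches
  M6 stuck-at-1: M1=1, M2=1, M3=0, M4=0, M5=0, M6=1 [stuck-at-1], M7=1 → Y1=0, Y2=1 — eliminated
  M7 stuck-at-1: M1=1, M2=1, M3=0, M4=0, M5=0, M6=0, M7=1 [stuck-at-1] → Y1=0, Y2=1 — eliminated
Only M5 stuck-at-1 reproduces the observed Y1=0, Y2=0.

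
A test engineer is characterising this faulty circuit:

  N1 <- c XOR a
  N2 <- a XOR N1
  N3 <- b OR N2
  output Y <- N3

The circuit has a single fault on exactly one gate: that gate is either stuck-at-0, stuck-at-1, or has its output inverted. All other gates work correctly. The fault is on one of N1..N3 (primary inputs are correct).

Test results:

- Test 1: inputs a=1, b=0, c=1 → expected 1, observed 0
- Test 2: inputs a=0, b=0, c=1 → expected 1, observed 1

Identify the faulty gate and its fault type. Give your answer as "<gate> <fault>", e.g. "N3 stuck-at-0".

Fault-free values for test 1 (a=1, b=0, c=1): N1=0, N2=1, N3=1, giving Y=1. Observed 0.
Test 1: faults giving observed 0 are {N1 stuck-at-1, N1 inverted output, N2 stuck-at-0, N2 inverted output, N3 stuck-at-0, N3 inverted output}.
Test 2 (a=0, b=0, c=1): fault-free N1=1, N2=1, N3=1 → 1; observed 1. Eliminates N1 inverted output, N2 stuck-at-0, N2 inverted output, N3 stuck-at-0, N3 inverted output.
Only N1 stuck-at-1 is consistent with every test.

N1 stuck-at-1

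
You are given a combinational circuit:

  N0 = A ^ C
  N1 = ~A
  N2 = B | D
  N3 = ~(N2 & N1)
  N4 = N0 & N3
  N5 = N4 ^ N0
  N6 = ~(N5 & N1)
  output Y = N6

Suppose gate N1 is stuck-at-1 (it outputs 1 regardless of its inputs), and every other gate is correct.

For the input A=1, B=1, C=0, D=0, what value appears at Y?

Propagate with N1 forced: N0=1, N1=1 [stuck-at-1], N2=1, N3=0, N4=0, N5=1, N6=0.
So Y = 0. (Without the fault it would be 1.)

0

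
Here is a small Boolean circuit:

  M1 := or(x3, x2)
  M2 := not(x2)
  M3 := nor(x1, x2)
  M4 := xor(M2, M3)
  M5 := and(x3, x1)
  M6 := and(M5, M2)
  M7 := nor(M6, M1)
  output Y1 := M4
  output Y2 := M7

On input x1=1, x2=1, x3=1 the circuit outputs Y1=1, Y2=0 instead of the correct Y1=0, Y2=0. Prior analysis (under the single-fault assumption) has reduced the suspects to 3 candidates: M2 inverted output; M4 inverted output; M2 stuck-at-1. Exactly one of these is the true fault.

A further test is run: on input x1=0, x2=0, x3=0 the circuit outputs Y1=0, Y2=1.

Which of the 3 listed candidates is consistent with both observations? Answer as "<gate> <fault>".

M2 stuck-at-1

Evaluate each candidate on input x1=0, x2=0, x3=0:
  M2 inverted output: M1=0, M2=0 [inverted output], M3=1, M4=1, M5=0, M6=0, M7=1 → Y1=1, Y2=1 — eliminated
  M4 inverted output: M1=0, M2=1, M3=1, M4=1 [inverted output], M5=0, M6=0, M7=1 → Y1=1, Y2=1 — eliminated
  M2 stuck-at-1: M1=0, M2=1 [stuck-at-1], M3=1, M4=0, M5=0, M6=0, M7=1 → Y1=0, Y2=1 — matches
Only M2 stuck-at-1 reproduces the observed Y1=0, Y2=1.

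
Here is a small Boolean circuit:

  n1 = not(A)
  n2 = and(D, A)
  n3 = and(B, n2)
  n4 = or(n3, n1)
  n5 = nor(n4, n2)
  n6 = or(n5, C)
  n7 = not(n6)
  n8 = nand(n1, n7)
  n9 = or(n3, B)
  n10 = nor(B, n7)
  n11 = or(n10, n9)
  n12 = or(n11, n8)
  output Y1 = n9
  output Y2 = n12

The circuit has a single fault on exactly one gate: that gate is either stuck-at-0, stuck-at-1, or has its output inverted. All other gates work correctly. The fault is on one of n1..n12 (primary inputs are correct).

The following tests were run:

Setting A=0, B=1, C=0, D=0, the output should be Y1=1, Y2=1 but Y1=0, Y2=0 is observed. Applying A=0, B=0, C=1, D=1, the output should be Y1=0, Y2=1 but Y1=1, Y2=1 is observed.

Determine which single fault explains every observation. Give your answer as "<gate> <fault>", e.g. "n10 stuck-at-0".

n9 inverted output

Fault-free values for test 1 (A=0, B=1, C=0, D=0): n1=1, n2=0, n3=0, n4=1, n5=0, n6=0, n7=1, n8=0, n9=1, n10=0, n11=1, n12=1, giving Y1=1, Y2=1. Observed Y1=0, Y2=0.
Test 1: faults giving observed Y1=0, Y2=0 are {n9 stuck-at-0, n9 inverted output}.
Test 2 (A=0, B=0, C=1, D=1): fault-free n1=1, n2=0, n3=0, n4=1, n5=0, n6=1, n7=0, n8=1, n9=0, n10=1, n11=1, n12=1 → Y1=0, Y2=1; observed Y1=1, Y2=1. Eliminates n9 stuck-at-0.
Only n9 inverted output is consistent with every test.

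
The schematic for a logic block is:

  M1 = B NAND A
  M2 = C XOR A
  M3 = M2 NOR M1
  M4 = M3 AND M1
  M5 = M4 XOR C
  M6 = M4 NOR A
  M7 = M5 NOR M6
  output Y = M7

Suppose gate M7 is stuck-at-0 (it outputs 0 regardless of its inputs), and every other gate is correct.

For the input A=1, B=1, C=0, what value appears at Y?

0

Propagate with M7 forced: M1=0, M2=1, M3=0, M4=0, M5=0, M6=0, M7=0 [stuck-at-0].
So Y = 0. (Without the fault it would be 1.)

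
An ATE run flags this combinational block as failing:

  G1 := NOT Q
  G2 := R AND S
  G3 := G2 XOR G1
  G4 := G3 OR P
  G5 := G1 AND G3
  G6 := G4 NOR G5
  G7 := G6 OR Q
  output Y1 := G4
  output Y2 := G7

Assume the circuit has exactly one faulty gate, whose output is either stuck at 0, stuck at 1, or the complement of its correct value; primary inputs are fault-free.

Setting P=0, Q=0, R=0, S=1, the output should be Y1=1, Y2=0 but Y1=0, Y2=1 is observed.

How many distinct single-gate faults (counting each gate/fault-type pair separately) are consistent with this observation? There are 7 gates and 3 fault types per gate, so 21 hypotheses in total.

Fault-free: G1=1, G2=0, G3=1, G4=1, G5=1, G6=0, G7=0 → Y1=1, Y2=0. Observed Y1=0, Y2=1.
  G1: stuck-at-0, inverted output ✓; others ✗
  G2: stuck-at-1, inverted output ✓; others ✗
  G3: stuck-at-0, inverted output ✓; others ✗
  G4: none of the 3 fault types match ✗
  G5: none of the 3 fault types match ✗
  G6: none of the 3 fault types match ✗
  G7: none of the 3 fault types match ✗
Consistent faults: {G1 stuck-at-0, G1 inverted output, G2 stuck-at-1, G2 inverted output, G3 stuck-at-0, G3 inverted output} — 6 in all.

6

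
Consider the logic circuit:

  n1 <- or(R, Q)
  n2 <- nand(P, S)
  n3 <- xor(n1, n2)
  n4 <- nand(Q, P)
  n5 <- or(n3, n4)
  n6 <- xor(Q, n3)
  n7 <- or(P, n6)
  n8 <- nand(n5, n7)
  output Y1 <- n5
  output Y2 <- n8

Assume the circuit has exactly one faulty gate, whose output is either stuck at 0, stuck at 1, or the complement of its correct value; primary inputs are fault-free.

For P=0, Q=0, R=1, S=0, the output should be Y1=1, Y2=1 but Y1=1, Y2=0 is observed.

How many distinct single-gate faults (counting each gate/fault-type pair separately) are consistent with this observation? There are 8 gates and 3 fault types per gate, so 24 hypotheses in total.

12

Fault-free: n1=1, n2=1, n3=0, n4=1, n5=1, n6=0, n7=0, n8=1 → Y1=1, Y2=1. Observed Y1=1, Y2=0.
  n1: stuck-at-0, inverted output ✓; others ✗
  n2: stuck-at-0, inverted output ✓; others ✗
  n3: stuck-at-1, inverted output ✓; others ✗
  n4: none of the 3 fault types match ✗
  n5: none of the 3 fault types match ✗
  n6: stuck-at-1, inverted output ✓; others ✗
  n7: stuck-at-1, inverted output ✓; others ✗
  n8: stuck-at-0, inverted output ✓; others ✗
Consistent faults: {n1 stuck-at-0, n1 inverted output, n2 stuck-at-0, n2 inverted output, n3 stuck-at-1, n3 inverted output, n6 stuck-at-1, n6 inverted output, n7 stuck-at-1, n7 inverted output, n8 stuck-at-0, n8 inverted output} — 12 in all.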